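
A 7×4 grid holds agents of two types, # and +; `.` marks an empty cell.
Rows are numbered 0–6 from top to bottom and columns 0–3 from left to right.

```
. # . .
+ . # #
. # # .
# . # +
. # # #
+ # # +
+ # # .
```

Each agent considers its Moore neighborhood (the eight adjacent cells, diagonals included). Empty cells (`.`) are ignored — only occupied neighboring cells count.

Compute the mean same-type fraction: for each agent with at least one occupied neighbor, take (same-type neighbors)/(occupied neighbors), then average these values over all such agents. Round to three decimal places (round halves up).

(0,1)# 1/2
(1,0)+ 0/2
(1,2)# 4/4
(1,3)# 2/2
(2,1)# 4/5
(2,2)# 4/5
(3,0)# 2/2
(3,2)# 5/6
(3,3)+ 0/4
(4,1)# 5/6
(4,2)# 5/7
(4,3)# 3/5
(5,0)+ 1/4
(5,1)# 5/7
(5,2)# 6/7
(5,3)+ 0/4
(6,0)+ 1/3
(6,1)# 3/5
(6,2)# 3/4
Sum over 19 agents: 1/2 + 0/2 + 4/4 + 2/2 + 4/5 + 4/5 + 2/2 + 5/6 + 0/4 + 5/6 + 5/7 + 3/5 + 1/4 + 5/7 + 6/7 + 0/4 + 1/3 + 3/5 + 3/4 = 811/70; mean = 811/70 ÷ 19 = 811/1330 = 0.609774… → 0.610.

0.610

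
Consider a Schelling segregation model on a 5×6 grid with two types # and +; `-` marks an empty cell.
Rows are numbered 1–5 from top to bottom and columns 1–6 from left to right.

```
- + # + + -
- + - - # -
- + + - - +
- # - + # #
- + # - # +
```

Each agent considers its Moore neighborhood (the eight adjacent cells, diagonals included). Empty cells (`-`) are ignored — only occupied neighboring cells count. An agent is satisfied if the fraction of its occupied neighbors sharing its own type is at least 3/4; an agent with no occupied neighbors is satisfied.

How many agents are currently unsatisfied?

(1,2)+ 1/2 unhappy
(1,3)# 0/3 unhappy
(1,4)+ 1/3 unhappy
(1,5)+ 1/2 unhappy
(2,2)+ 3/4 ok
(2,5)# 0/3 unhappy
(3,2)+ 2/3 unhappy
(3,3)+ 3/4 ok
(3,6)+ 0/3 unhappy
(4,2)# 1/4 unhappy
(4,4)+ 1/4 unhappy
(4,5)# 2/5 unhappy
(4,6)# 2/4 unhappy
(5,2)+ 0/2 unhappy
(5,3)# 1/3 unhappy
(5,5)# 2/4 unhappy
(5,6)+ 0/3 unhappy
Unsatisfied: (1,2), (1,3), (1,4), (1,5), (2,5), (3,2), (3,6), (4,2), (4,4), (4,5), (4,6), (5,2), (5,3), (5,5), (5,6) — 15 in total.

15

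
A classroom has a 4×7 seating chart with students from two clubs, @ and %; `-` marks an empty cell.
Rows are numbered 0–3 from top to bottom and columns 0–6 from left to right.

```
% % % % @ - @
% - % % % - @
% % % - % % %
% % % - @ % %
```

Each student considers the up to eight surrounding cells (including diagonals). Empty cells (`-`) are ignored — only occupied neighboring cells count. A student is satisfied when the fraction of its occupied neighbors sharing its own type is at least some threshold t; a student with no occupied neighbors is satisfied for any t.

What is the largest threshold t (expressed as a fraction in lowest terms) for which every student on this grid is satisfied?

Row 0: (0,0)% 2/2 · (0,1)% 4/4 · (0,2)% 4/4 · (0,3)% 4/5 · (0,4)@ 0/3 · (0,6)@ 1/1
Row 1: (1,0)% 4/4 · (1,2)% 6/6 · (1,3)% 6/7 · (1,4)% 4/5 · (1,6)@ 1/3
Row 2: (2,0)% 4/4 · (2,1)% 7/7 · (2,2)% 5/5 · (2,4)% 4/5 · (2,5)% 5/7 · (2,6)% 3/4
Row 3: (3,0)% 3/3 · (3,1)% 5/5 · (3,2)% 3/3 · (3,4)@ 0/3 · (3,5)% 4/5 · (3,6)% 3/3
The smallest same-type fraction is 0/3 at (0,4), which reduces to 0/1. Any threshold above that leaves this student unsatisfied.

0/1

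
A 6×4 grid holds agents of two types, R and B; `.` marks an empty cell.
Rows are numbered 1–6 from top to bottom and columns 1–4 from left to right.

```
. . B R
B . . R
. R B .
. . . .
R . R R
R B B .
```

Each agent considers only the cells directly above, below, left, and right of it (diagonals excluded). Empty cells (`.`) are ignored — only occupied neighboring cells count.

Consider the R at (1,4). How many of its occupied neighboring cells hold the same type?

1

Occupied neighbors of (1,4): (2,4)=R, (1,3)=B.
Same type (R): 1 of 2.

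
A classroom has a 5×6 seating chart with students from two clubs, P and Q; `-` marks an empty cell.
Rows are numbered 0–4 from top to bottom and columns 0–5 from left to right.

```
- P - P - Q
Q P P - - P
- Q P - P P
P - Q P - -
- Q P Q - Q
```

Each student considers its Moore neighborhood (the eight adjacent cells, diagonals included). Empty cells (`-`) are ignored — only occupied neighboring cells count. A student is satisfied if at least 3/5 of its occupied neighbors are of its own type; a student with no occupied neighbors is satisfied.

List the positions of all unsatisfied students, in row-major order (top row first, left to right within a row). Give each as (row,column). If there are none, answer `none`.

(0,5), (1,0), (2,1), (3,0), (3,2), (4,1), (4,2), (4,3)

(0,1)P 2/3 satisfied
(0,3)P 1/1 satisfied
(0,5)Q 0/1 not
(1,0)Q 1/3 not
(1,1)P 3/5 satisfied
(1,2)P 4/5 satisfied
(1,5)P 2/3 satisfied
(2,1)Q 2/6 not
(2,2)P 3/5 satisfied
(2,4)P 3/3 satisfied
(2,5)P 2/2 satisfied
(3,0)P 0/2 not
(3,2)Q 3/6 not
(3,3)P 3/5 satisfied
(4,1)Q 1/3 not
(4,2)P 1/4 not
(4,3)Q 1/3 not
(4,5)Q 0/0 satisfied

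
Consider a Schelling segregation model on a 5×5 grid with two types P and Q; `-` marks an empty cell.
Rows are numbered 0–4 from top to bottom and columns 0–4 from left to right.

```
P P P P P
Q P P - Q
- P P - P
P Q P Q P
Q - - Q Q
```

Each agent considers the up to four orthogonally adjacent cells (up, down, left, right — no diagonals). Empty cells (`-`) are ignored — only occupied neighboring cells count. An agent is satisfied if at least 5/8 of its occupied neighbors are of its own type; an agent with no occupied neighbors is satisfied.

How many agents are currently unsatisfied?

(0,0)P 1/2 not
(0,1)P 3/3 satisfied
(0,2)P 3/3 satisfied
(0,3)P 2/2 satisfied
(0,4)P 1/2 not
(1,0)Q 0/2 not
(1,1)P 3/4 satisfied
(1,2)P 3/3 satisfied
(1,4)Q 0/2 not
(2,1)P 2/3 satisfied
(2,2)P 3/3 satisfied
(2,4)P 1/2 not
(3,0)P 0/2 not
(3,1)Q 0/3 not
(3,2)P 1/3 not
(3,3)Q 1/3 not
(3,4)P 1/3 not
(4,0)Q 0/1 not
(4,3)Q 2/2 satisfied
(4,4)Q 1/2 not
Unsatisfied: (0,0), (0,4), (1,0), (1,4), (2,4), (3,0), (3,1), (3,2), (3,3), (3,4), (4,0), (4,4) — 12 in total.

12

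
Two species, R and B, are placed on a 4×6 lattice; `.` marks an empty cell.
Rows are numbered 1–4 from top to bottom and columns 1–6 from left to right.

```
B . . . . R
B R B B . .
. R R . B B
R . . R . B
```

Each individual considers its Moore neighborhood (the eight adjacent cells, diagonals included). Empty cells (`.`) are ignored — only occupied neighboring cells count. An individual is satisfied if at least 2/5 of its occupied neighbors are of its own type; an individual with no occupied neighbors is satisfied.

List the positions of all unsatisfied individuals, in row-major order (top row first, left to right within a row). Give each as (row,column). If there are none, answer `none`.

(2,1), (2,3)

Row 1: (1,1)B 1/2 ok · (1,6)R 0/0 ok
Row 2: (2,1)B 1/3 unhappy · (2,2)R 2/5 ok · (2,3)B 1/4 unhappy · (2,4)B 2/3 ok
Row 3: (3,2)R 3/5 ok · (3,3)R 3/5 ok · (3,5)B 3/4 ok · (3,6)B 2/2 ok
Row 4: (4,1)R 1/1 ok · (4,4)R 1/2 ok · (4,6)B 2/2 ok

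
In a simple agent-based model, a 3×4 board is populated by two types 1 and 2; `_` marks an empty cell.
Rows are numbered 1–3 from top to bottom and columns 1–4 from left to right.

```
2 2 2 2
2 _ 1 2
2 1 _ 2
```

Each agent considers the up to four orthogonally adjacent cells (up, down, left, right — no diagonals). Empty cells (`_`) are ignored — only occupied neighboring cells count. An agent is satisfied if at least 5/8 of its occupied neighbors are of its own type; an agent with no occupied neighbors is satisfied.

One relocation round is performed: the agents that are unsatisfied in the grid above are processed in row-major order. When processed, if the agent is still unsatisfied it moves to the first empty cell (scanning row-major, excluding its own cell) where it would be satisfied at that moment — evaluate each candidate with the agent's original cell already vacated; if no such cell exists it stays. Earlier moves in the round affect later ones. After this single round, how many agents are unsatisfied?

3

Initially unsatisfied (in order): (2,3), (3,1), (3,2).
  (2,3): no empty cell satisfies it; stays.
  (3,1): no empty cell satisfies it; stays.
  (3,2): no empty cell satisfies it; stays.
Resulting grid:
2 2 2 2
2 _ 1 2
2 1 _ 2
Unsatisfied now: (2,3), (3,1), (3,2).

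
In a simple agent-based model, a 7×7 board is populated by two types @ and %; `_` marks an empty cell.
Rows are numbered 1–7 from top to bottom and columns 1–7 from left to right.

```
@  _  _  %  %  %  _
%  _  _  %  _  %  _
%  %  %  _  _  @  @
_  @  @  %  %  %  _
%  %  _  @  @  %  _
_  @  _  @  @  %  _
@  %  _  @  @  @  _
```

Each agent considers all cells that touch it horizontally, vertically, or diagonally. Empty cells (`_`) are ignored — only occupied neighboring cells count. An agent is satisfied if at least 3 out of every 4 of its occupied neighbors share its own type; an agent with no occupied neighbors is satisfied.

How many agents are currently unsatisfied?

Row 1: (1,1)@ 0/1 ✗ · (1,4)% 2/2 ✓ · (1,5)% 4/4 ✓ · (1,6)% 2/2 ✓
Row 2: (2,1)% 2/3 ✗ · (2,4)% 3/3 ✓ · (2,6)% 2/4 ✗
Row 3: (3,1)% 2/3 ✗ · (3,2)% 3/5 ✗ · (3,3)% 3/5 ✗ · (3,6)@ 1/4 ✗ · (3,7)@ 1/3 ✗
Row 4: (4,2)@ 1/6 ✗ · (4,3)@ 2/6 ✗ · (4,4)% 2/5 ✗ · (4,5)% 3/6 ✗ · (4,6)% 2/5 ✗
Row 5: (5,1)% 1/3 ✗ · (5,2)% 1/4 ✗ · (5,4)@ 4/6 ✗ · (5,5)@ 3/8 ✗ · (5,6)% 3/5 ✗
Row 6: (6,2)@ 1/4 ✗ · (6,4)@ 5/5 ✓ · (6,5)@ 6/8 ✓ · (6,6)% 1/5 ✗
Row 7: (7,1)@ 1/2 ✗ · (7,2)% 0/2 ✗ · (7,4)@ 3/3 ✓ · (7,5)@ 4/5 ✓ · (7,6)@ 2/3 ✗
Unsatisfied: (1,1), (2,1), (2,6), (3,1), (3,2), (3,3), (3,6), (3,7), (4,2), (4,3), (4,4), (4,5), (4,6), (5,1), (5,2), (5,4), (5,5), (5,6), (6,2), (6,6), (7,1), (7,2), (7,6) — 23 in total.

23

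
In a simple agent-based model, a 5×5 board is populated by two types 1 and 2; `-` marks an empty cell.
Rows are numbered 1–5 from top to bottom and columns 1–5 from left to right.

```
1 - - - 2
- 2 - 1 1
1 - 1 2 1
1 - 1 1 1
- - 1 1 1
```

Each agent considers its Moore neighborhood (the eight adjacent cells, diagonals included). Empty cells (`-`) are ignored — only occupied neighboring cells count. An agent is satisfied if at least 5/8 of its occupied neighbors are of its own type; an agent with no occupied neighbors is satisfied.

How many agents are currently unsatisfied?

(1,1)1 0/1 ✗
(1,5)2 0/2 ✗
(2,2)2 0/3 ✗
(2,4)1 3/5 ✗
(2,5)1 2/4 ✗
(3,1)1 1/2 ✗
(3,3)1 3/5 ✗
(3,4)2 0/7 ✗
(3,5)1 4/5 ✓
(4,1)1 1/1 ✓
(4,3)1 4/5 ✓
(4,4)1 7/8 ✓
(4,5)1 4/5 ✓
(5,3)1 3/3 ✓
(5,4)1 5/5 ✓
(5,5)1 3/3 ✓
Unsatisfied: (1,1), (1,5), (2,2), (2,4), (2,5), (3,1), (3,3), (3,4) — 8 in total.

8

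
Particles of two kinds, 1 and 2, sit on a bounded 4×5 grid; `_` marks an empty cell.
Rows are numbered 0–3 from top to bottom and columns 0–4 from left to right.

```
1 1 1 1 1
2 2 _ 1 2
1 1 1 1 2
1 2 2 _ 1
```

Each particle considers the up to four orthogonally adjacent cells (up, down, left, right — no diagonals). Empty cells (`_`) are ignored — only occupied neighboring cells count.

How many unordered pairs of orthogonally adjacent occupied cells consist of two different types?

11

Scan each occupied cell's neighbors to the right and below so each pair is counted once.
Row 0: 1(0,0)–1(0,1)= 1(0,0)–2(1,0)≠ 1(0,1)–1(0,2)= 1(0,1)–2(1,1)≠ 1(0,2)–1(0,3)= 1(0,3)–1(0,4)= 1(0,3)–1(1,3)= 1(0,4)–2(1,4)≠  → 3/8 unlike.
Row 1: 2(1,0)–2(1,1)= 2(1,0)–1(2,0)≠ 2(1,1)–1(2,1)≠ 1(1,3)–2(1,4)≠ 1(1,3)–1(2,3)= 2(1,4)–2(2,4)=  → 3/6 unlike.
Row 2: 1(2,0)–1(2,1)= 1(2,0)–1(3,0)= 1(2,1)–1(2,2)= 1(2,1)–2(3,1)≠ 1(2,2)–1(2,3)= 1(2,2)–2(3,2)≠ 1(2,3)–2(2,4)≠ 2(2,4)–1(3,4)≠  → 4/8 unlike.
Row 3: 1(3,0)–2(3,1)≠ 2(3,1)–2(3,2)=  → 1/2 unlike.
Total adjacent occupied pairs: 24; unlike-type pairs: 11.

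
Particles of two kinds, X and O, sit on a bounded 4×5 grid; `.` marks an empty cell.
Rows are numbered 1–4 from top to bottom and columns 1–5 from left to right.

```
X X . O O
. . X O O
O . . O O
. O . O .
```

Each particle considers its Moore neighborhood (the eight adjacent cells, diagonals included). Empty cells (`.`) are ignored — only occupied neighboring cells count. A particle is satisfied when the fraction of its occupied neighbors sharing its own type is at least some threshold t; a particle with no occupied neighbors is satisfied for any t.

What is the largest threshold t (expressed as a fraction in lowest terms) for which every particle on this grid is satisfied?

Row 1: (1,1)X 1/1 · (1,2)X 2/2 · (1,4)O 3/4 · (1,5)O 3/3
Row 2: (2,3)X 1/4 · (2,4)O 5/6 · (2,5)O 5/5
Row 3: (3,1)O 1/1 · (3,4)O 4/5 · (3,5)O 4/4
Row 4: (4,2)O 1/1 · (4,4)O 2/2
The smallest same-type fraction is 1/4 at (2,3), which reduces to 1/4. Any threshold above that leaves this particle unsatisfied.

1/4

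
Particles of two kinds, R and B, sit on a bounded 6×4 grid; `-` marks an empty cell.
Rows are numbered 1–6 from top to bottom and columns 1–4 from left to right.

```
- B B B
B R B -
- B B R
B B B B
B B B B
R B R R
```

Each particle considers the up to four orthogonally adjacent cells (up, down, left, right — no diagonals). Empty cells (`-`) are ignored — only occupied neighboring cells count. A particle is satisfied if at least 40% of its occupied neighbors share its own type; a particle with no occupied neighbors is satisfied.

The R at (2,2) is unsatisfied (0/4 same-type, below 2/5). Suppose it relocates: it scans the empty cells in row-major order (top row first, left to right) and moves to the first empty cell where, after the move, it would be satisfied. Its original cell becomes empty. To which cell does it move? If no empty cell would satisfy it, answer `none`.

none

Vacating (2,2). Empty cells in order:
  (1,1): 0/2 same-type → still unsatisfied.
  (2,4): 1/3 same-type → still unsatisfied.
  (3,1): 0/3 same-type → still unsatisfied.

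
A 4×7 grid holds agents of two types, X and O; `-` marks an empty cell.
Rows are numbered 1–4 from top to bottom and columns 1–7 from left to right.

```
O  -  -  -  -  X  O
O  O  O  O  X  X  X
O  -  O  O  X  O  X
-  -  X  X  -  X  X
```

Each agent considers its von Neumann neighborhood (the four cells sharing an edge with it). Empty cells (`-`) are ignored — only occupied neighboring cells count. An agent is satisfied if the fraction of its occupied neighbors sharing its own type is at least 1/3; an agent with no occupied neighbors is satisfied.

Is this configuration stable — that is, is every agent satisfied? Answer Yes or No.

(1,1)O 1/1 ok
(1,6)X 1/2 ok
(1,7)O 0/2 unhappy
(2,1)O 3/3 ok
(2,2)O 2/2 ok
(2,3)O 3/3 ok
(2,4)O 2/3 ok
(2,5)X 2/3 ok
(2,6)X 3/4 ok
(2,7)X 2/3 ok
(3,1)O 1/1 ok
(3,3)O 2/3 ok
(3,4)O 2/4 ok
(3,5)X 1/3 ok
(3,6)O 0/4 unhappy
(3,7)X 2/3 ok
(4,3)X 1/2 ok
(4,4)X 1/2 ok
(4,6)X 1/2 ok
(4,7)X 2/2 ok
For instance (1,7) has only 0/2 same-type neighbors, below 1/3.

No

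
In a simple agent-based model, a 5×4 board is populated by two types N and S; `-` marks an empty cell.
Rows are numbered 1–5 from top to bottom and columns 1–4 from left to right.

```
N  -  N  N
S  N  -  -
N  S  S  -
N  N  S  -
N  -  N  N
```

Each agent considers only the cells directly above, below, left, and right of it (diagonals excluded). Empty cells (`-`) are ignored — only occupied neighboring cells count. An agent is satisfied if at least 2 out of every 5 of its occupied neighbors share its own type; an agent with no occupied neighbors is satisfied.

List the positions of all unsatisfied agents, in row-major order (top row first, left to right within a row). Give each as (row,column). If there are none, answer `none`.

Row 1: (1,1)N 0/1 ✗ · (1,3)N 1/1 ✓ · (1,4)N 1/1 ✓
Row 2: (2,1)S 0/3 ✗ · (2,2)N 0/2 ✗
Row 3: (3,1)N 1/3 ✗ · (3,2)S 1/4 ✗ · (3,3)S 2/2 ✓
Row 4: (4,1)N 3/3 ✓ · (4,2)N 1/3 ✗ · (4,3)S 1/3 ✗
Row 5: (5,1)N 1/1 ✓ · (5,3)N 1/2 ✓ · (5,4)N 1/1 ✓

(1,1), (2,1), (2,2), (3,1), (3,2), (4,2), (4,3)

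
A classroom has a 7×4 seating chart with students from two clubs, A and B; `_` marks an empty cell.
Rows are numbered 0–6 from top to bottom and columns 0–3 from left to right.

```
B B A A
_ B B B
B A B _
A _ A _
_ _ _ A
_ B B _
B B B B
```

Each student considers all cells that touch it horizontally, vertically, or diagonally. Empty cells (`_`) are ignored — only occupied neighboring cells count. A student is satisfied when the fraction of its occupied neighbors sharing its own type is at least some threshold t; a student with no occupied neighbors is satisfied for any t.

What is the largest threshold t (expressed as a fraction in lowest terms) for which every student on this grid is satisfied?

1/5

(0,0)B 2/2
(0,1)B 3/4
(0,2)A 1/5
(0,3)A 1/3
(1,1)B 5/7
(1,2)B 4/7
(1,3)B 2/4
(2,0)B 1/3
(2,1)A 2/6
(2,2)B 3/5
(3,0)A 1/2
(3,2)A 2/3
(4,3)A 1/2
(5,1)B 4/4
(5,2)B 4/5
(6,0)B 2/2
(6,1)B 4/4
(6,2)B 4/4
(6,3)B 2/2
The smallest same-type fraction is 1/5 at (0,2), which reduces to 1/5. Any threshold above that leaves this student unsatisfied.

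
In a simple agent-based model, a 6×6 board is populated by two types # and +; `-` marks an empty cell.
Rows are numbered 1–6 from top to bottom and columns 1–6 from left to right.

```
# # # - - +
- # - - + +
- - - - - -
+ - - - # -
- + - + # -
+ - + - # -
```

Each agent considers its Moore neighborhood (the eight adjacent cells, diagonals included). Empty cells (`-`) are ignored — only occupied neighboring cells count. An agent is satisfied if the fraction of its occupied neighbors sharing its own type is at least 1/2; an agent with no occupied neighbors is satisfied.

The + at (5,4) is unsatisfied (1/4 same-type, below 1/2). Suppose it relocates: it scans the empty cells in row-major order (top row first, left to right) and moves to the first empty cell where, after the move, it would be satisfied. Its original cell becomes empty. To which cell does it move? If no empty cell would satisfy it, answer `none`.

(1,4)

Vacating (5,4). Empty cells in order:
  (1,4): 1/2 same-type → satisfied — stop here.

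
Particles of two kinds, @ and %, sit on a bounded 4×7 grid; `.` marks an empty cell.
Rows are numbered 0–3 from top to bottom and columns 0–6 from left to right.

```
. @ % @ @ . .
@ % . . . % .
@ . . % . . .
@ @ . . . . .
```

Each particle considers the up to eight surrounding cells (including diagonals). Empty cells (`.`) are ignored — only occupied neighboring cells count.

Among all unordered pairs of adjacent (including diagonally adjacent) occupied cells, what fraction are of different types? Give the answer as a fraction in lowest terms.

Scan each occupied cell's neighbors to the right and below (and the two forward diagonals) so each pair is counted once.
Row 0: @(0,1)–%(0,2)≠ @(0,1)–%(1,1)≠ @(0,1)–@(1,0)= %(0,2)–@(0,3)≠ %(0,2)–%(1,1)= @(0,3)–@(0,4)= @(0,4)–%(1,5)≠  → 4/7 unlike.
Row 1: @(1,0)–%(1,1)≠ @(1,0)–@(2,0)= %(1,1)–@(2,0)≠  → 2/3 unlike.
Row 2: @(2,0)–@(3,0)= @(2,0)–@(3,1)=  → 0/2 unlike.
Row 3: @(3,0)–@(3,1)=  → 0/1 unlike.
Total adjacent occupied pairs: 13; unlike-type pairs: 6.
6/13 is already in lowest terms.

6/13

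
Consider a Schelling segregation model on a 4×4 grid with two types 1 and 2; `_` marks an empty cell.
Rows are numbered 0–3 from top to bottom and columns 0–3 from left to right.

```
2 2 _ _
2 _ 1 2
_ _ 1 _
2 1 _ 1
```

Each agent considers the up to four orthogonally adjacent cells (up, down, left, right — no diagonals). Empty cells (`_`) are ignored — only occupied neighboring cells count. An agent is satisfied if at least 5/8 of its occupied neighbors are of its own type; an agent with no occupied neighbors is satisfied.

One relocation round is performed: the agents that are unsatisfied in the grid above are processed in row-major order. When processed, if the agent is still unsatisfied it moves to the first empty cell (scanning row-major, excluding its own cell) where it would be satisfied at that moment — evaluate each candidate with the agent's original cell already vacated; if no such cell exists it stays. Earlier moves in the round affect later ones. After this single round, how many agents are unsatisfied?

Initially unsatisfied (in order): (1,2), (1,3), (3,0), (3,1).
  (1,2) → (2,1).
  (1,3): now satisfied by earlier moves; stays.
  (3,0) → (0,2).
  (3,1): now satisfied by earlier moves; stays.
Resulting grid:
2 2 2 _
2 _ _ 2
_ 1 1 _
_ 1 _ 1
All satisfied now.

0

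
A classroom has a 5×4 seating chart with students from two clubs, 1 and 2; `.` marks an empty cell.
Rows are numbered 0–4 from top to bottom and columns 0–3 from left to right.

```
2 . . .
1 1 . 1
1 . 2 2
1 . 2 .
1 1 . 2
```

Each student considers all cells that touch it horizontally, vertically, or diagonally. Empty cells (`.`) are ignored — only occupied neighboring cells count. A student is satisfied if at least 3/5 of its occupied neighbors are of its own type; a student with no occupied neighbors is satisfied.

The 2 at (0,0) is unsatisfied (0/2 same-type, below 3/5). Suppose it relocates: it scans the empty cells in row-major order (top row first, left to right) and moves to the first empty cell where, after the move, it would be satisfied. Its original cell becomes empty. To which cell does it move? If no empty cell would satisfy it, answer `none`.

Vacating (0,0). Empty cells in order:
  (0,1): 0/2 same-type → still unsatisfied.
  (0,2): 0/2 same-type → still unsatisfied.
  (0,3): 0/1 same-type → still unsatisfied.
  (1,2): 2/4 same-type → still unsatisfied.
  (2,1): 2/6 same-type → still unsatisfied.
  (3,1): 2/6 same-type → still unsatisfied.
  (3,3): 4/4 same-type → satisfied — stop here.

(3,3)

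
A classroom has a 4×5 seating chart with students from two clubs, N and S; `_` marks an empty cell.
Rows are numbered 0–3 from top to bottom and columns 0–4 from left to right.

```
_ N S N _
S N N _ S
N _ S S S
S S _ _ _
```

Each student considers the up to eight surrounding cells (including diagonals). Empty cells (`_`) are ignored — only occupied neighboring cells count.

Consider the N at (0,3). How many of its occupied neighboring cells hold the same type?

1

Occupied neighbors of (0,3): (0,2)=S, (1,2)=N, (1,4)=S.
Same type (N): 1 of 3.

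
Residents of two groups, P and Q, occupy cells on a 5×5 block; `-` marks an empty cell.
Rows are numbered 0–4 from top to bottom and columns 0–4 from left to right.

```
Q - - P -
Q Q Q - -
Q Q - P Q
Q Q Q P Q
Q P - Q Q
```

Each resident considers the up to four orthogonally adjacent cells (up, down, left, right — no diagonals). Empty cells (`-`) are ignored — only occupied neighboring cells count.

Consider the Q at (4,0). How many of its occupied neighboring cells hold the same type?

1

Occupied neighbors of (4,0): (3,0)=Q, (4,1)=P.
Same type (Q): 1 of 2.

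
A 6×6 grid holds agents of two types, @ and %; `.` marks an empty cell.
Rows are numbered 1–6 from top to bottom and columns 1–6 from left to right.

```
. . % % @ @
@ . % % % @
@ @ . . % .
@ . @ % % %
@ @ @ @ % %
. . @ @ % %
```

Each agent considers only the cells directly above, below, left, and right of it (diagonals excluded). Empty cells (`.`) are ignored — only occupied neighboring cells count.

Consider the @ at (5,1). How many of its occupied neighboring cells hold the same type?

Occupied neighbors of (5,1): (4,1)=@, (5,2)=@.
Same type (@): 2 of 2.

2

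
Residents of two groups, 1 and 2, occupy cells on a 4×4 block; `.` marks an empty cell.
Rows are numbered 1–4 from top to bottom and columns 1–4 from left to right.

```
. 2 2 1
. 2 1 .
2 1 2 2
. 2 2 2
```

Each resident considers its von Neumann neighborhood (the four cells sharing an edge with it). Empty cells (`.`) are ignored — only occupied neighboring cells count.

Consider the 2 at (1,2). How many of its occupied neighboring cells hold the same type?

Occupied neighbors of (1,2): (2,2)=2, (1,3)=2.
Same type (2): 2 of 2.

2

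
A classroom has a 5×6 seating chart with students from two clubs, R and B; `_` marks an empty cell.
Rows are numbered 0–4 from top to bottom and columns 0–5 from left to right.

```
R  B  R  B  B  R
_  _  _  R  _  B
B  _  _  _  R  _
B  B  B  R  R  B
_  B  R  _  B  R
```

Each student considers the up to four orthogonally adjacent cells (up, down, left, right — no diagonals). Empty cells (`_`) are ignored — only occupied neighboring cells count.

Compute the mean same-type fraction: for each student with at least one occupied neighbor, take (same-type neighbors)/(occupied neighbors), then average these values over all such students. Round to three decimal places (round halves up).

0.333

(0,0)R 0/1
(0,1)B 0/2
(0,2)R 0/2
(0,3)B 1/3
(0,4)B 1/2
(0,5)R 0/2
(1,3)R 0/1
(1,5)B 0/1
(2,0)B 1/1
(2,4)R 1/1
(3,0)B 2/2
(3,1)B 3/3
(3,2)B 1/3
(3,3)R 1/2
(3,4)R 2/4
(3,5)B 0/2
(4,1)B 1/2
(4,2)R 0/2
(4,4)B 0/2
(4,5)R 0/2
Sum over 20 students: 0/1 + 0/2 + 0/2 + 1/3 + 1/2 + 0/2 + 0/1 + 0/1 + 1/1 + 1/1 + 2/2 + 3/3 + 1/3 + 1/2 + 2/4 + 0/2 + 1/2 + 0/2 + 0/2 + 0/2 = 20/3; mean = 20/3 ÷ 20 = 1/3 = 0.333333… → 0.333.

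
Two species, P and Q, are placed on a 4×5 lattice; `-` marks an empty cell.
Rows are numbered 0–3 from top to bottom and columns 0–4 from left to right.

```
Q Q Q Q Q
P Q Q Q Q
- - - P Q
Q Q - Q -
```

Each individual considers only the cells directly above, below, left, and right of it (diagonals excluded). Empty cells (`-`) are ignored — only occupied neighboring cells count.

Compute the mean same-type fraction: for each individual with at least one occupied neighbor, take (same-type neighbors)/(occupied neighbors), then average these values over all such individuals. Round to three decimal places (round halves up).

0.694

Row 0: (0,0)Q 1/2 · (0,1)Q 3/3 · (0,2)Q 3/3 · (0,3)Q 3/3 · (0,4)Q 2/2
Row 1: (1,0)P 0/2 · (1,1)Q 2/3 · (1,2)Q 3/3 · (1,3)Q 3/4 · (1,4)Q 3/3
Row 2: (2,3)P 0/3 · (2,4)Q 1/2
Row 3: (3,0)Q 1/1 · (3,1)Q 1/1 · (3,3)Q 0/1
Sum over 15 individuals: 1/2 + 3/3 + 3/3 + 3/3 + 2/2 + 0/2 + 2/3 + 3/3 + 3/4 + 3/3 + 0/3 + 1/2 + 1/1 + 1/1 + 0/1 = 125/12; mean = 125/12 ÷ 15 = 25/36 = 0.694444… → 0.694.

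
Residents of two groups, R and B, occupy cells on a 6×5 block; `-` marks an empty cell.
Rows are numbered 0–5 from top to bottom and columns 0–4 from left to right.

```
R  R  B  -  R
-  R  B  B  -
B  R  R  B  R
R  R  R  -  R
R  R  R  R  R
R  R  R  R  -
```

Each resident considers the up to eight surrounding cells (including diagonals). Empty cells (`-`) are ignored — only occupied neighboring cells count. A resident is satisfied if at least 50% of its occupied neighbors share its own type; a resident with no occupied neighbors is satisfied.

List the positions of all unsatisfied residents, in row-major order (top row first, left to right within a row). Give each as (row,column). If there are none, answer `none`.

Row 0: (0,0)R 2/2 ok · (0,1)R 2/4 ok · (0,2)B 2/4 ok · (0,4)R 0/1 unhappy
Row 1: (1,1)R 4/7 ok · (1,2)B 3/7 unhappy · (1,3)B 3/6 ok
Row 2: (2,0)B 0/4 unhappy · (2,1)R 5/7 ok · (2,2)R 4/7 ok · (2,3)B 2/6 unhappy · (2,4)R 1/3 unhappy
Row 3: (3,0)R 4/5 ok · (3,1)R 7/8 ok · (3,2)R 6/7 ok · (3,4)R 3/4 ok
Row 4: (4,0)R 5/5 ok · (4,1)R 8/8 ok · (4,2)R 7/7 ok · (4,3)R 6/6 ok · (4,4)R 3/3 ok
Row 5: (5,0)R 3/3 ok · (5,1)R 5/5 ok · (5,2)R 5/5 ok · (5,3)R 4/4 ok

(0,4), (1,2), (2,0), (2,3), (2,4)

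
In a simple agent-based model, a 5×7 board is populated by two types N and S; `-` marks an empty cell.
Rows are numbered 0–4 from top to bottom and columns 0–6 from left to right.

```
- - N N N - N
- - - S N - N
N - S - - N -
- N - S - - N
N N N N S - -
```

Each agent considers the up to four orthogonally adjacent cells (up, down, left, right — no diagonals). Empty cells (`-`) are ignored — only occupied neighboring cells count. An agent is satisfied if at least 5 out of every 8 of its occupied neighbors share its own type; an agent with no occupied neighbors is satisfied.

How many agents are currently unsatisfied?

5

(0,2)N 1/1 satisfied
(0,3)N 2/3 satisfied
(0,4)N 2/2 satisfied
(0,6)N 1/1 satisfied
(1,3)S 0/2 not
(1,4)N 1/2 not
(1,6)N 1/1 satisfied
(2,0)N 0/0 satisfied
(2,2)S 0/0 satisfied
(2,5)N 0/0 satisfied
(3,1)N 1/1 satisfied
(3,3)S 0/1 not
(3,6)N 0/0 satisfied
(4,0)N 1/1 satisfied
(4,1)N 3/3 satisfied
(4,2)N 2/2 satisfied
(4,3)N 1/3 not
(4,4)S 0/1 not
Unsatisfied: (1,3), (1,4), (3,3), (4,3), (4,4) — 5 in total.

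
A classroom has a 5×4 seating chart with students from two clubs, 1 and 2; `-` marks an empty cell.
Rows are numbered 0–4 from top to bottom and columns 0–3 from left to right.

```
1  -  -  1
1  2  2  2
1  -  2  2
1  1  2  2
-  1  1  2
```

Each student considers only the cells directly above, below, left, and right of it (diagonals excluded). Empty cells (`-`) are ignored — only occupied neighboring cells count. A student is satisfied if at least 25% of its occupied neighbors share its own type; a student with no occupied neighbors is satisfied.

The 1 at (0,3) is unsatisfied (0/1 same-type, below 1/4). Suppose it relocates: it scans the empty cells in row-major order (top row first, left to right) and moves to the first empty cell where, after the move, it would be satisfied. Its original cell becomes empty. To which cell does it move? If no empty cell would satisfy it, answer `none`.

(0,1)

Vacating (0,3). Empty cells in order:
  (0,1): 1/2 same-type → satisfied — stop here.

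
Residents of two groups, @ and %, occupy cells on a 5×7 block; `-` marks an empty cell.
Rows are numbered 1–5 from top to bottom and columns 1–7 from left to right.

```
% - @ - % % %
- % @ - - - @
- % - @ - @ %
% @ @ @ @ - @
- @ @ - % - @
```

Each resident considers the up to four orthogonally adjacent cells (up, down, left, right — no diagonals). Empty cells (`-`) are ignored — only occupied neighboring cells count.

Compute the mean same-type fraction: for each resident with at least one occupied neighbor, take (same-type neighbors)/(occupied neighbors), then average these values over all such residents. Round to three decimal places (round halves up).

Row 1: (1,1)% — no occupied neighbors · (1,3)@ 1/1 · (1,5)% 1/1 · (1,6)% 2/2 · (1,7)% 1/2
Row 2: (2,2)% 1/2 · (2,3)@ 1/2 · (2,7)@ 0/2
Row 3: (3,2)% 1/2 · (3,4)@ 1/1 · (3,6)@ 0/1 · (3,7)% 0/3
Row 4: (4,1)% 0/1 · (4,2)@ 2/4 · (4,3)@ 3/3 · (4,4)@ 3/3 · (4,5)@ 1/2 · (4,7)@ 1/2
Row 5: (5,2)@ 2/2 · (5,3)@ 2/2 · (5,5)% 0/1 · (5,7)@ 1/1
Sum over 21 residents: 1/1 + 1/1 + 2/2 + 1/2 + 1/2 + 1/2 + 0/2 + 1/2 + 1/1 + 0/1 + 0/3 + 0/1 + 2/4 + 3/3 + 3/3 + 1/2 + 1/2 + 2/2 + 2/2 + 0/1 + 1/1 = 25/2; mean = 25/2 ÷ 21 = 25/42 = 0.595238… → 0.595.

0.595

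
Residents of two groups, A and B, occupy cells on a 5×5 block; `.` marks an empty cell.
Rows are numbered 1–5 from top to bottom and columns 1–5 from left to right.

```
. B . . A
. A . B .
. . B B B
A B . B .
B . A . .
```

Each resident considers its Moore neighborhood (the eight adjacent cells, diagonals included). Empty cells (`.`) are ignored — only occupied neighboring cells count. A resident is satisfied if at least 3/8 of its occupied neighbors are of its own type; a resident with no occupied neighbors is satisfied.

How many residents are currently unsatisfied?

Row 1: (1,2)B 0/1 ✗ · (1,5)A 0/1 ✗
Row 2: (2,2)A 0/2 ✗ · (2,4)B 3/4 ✓
Row 3: (3,3)B 4/5 ✓ · (3,4)B 4/4 ✓ · (3,5)B 3/3 ✓
Row 4: (4,1)A 0/2 ✗ · (4,2)B 2/4 ✓ · (4,4)B 3/4 ✓
Row 5: (5,1)B 1/2 ✓ · (5,3)A 0/2 ✗
Unsatisfied: (1,2), (1,5), (2,2), (4,1), (5,3) — 5 in total.

5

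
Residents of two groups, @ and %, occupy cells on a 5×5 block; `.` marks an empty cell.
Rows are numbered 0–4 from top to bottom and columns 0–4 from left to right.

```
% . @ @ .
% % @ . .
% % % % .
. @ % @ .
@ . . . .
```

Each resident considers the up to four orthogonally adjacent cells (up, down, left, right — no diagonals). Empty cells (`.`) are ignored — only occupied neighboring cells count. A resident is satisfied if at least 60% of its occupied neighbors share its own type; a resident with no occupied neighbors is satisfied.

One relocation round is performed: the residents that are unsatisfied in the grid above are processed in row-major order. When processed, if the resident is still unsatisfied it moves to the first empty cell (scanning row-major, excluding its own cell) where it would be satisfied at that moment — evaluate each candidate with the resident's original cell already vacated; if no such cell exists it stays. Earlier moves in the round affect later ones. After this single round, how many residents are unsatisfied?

Initially unsatisfied (in order): (1,2), (2,3), (3,1), (3,2), (3,3).
  (1,2) → (0,4).
  (2,3) → (0,1).
  (3,1) → (1,3).
  (3,2) → (2,4).
  (3,3): now satisfied by earlier moves; stays.
Resulting grid:
% % @ @ @
% % . @ .
% % % . %
. . . @ .
@ . . . .
Unsatisfied now: (0,2).

1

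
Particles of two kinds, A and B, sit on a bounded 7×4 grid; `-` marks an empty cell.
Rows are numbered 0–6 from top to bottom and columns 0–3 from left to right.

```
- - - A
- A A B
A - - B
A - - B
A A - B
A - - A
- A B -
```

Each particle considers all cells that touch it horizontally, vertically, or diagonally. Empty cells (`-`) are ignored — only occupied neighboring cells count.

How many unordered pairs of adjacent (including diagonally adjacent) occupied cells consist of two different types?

Scan each occupied cell's neighbors to the right and below (and the two forward diagonals) so each pair is counted once.
Row 0: A(0,3)–B(1,3)≠ A(0,3)–A(1,2)=  → 1/2 unlike.
Row 1: A(1,1)–A(1,2)= A(1,1)–A(2,0)= A(1,2)–B(1,3)≠ A(1,2)–B(2,3)≠ B(1,3)–B(2,3)=  → 2/5 unlike.
Row 2: A(2,0)–A(3,0)= B(2,3)–B(3,3)=  → 0/2 unlike.
Row 3: A(3,0)–A(4,0)= A(3,0)–A(4,1)= B(3,3)–B(4,3)=  → 0/3 unlike.
Row 4: A(4,0)–A(4,1)= A(4,0)–A(5,0)= A(4,1)–A(5,0)= B(4,3)–A(5,3)≠  → 1/4 unlike.
Row 5: A(5,0)–A(6,1)= A(5,3)–B(6,2)≠  → 1/2 unlike.
Row 6: A(6,1)–B(6,2)≠  → 1/1 unlike.
Total adjacent occupied pairs: 19; unlike-type pairs: 6.

6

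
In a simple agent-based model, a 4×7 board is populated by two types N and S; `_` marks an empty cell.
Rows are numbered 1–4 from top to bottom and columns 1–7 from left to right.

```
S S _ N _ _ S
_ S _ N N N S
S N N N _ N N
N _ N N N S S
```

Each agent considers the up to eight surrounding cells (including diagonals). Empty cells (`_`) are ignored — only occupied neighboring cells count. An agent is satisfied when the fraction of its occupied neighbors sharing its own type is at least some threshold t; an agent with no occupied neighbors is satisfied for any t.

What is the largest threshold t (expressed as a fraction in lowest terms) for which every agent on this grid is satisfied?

Row 1: (1,1)S 2/2 · (1,2)S 2/2 · (1,4)N 2/2 · (1,7)S 1/2
Row 2: (2,2)S 3/5 · (2,4)N 4/4 · (2,5)N 5/5 · (2,6)N 3/5 · (2,7)S 1/4
Row 3: (3,1)S 1/3 · (3,2)N 3/5 · (3,3)N 5/6 · (3,4)N 6/6 · (3,6)N 4/7 · (3,7)N 2/5
Row 4: (4,1)N 1/2 · (4,3)N 4/4 · (4,4)N 4/4 · (4,5)N 3/4 · (4,6)S 1/4 · (4,7)S 1/3
The smallest same-type fraction is 1/4 at (2,7), which reduces to 1/4. Any threshold above that leaves this agent unsatisfied.

1/4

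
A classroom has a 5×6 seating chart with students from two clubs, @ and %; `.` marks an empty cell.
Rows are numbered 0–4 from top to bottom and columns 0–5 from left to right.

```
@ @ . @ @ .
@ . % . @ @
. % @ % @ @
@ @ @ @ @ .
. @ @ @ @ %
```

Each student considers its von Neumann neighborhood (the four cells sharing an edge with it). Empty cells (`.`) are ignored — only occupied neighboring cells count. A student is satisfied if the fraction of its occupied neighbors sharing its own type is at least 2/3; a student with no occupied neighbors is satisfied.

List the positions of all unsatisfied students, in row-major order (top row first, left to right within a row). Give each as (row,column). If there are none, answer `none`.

(1,2), (2,1), (2,2), (2,3), (4,5)

Row 0: (0,0)@ 2/2 ok · (0,1)@ 1/1 ok · (0,3)@ 1/1 ok · (0,4)@ 2/2 ok
Row 1: (1,0)@ 1/1 ok · (1,2)% 0/1 unhappy · (1,4)@ 3/3 ok · (1,5)@ 2/2 ok
Row 2: (2,1)% 0/2 unhappy · (2,2)@ 1/4 unhappy · (2,3)% 0/3 unhappy · (2,4)@ 3/4 ok · (2,5)@ 2/2 ok
Row 3: (3,0)@ 1/1 ok · (3,1)@ 3/4 ok · (3,2)@ 4/4 ok · (3,3)@ 3/4 ok · (3,4)@ 3/3 ok
Row 4: (4,1)@ 2/2 ok · (4,2)@ 3/3 ok · (4,3)@ 3/3 ok · (4,4)@ 2/3 ok · (4,5)% 0/1 unhappy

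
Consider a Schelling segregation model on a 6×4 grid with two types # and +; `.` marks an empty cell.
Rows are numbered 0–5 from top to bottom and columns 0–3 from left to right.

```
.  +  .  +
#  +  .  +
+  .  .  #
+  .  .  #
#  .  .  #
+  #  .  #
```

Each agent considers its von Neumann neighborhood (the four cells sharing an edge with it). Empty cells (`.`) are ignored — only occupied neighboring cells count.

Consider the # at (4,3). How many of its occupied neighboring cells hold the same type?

Occupied neighbors of (4,3): (3,3)=#, (5,3)=#.
Same type (#): 2 of 2.

2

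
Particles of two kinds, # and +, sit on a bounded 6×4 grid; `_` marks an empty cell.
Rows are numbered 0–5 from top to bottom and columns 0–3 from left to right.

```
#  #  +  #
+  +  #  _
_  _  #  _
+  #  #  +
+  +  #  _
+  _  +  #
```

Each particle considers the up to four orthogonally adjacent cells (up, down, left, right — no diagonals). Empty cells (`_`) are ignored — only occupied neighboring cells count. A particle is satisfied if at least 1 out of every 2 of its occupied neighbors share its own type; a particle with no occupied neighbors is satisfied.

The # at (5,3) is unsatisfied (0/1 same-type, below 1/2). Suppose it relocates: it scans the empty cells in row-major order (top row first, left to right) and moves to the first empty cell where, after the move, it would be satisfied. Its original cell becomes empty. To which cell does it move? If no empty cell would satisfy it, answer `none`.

Vacating (5,3). Empty cells in order:
  (1,3): 2/2 same-type → satisfied — stop here.

(1,3)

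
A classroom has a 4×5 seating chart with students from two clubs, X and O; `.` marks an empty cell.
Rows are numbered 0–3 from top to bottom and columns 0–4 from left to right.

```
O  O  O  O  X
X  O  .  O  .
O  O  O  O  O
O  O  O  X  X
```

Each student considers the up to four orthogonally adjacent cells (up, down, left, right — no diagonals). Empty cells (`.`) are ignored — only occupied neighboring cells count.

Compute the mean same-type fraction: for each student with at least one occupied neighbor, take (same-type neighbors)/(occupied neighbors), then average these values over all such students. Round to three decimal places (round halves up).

0.681

(0,0)O 1/2
(0,1)O 3/3
(0,2)O 2/2
(0,3)O 2/3
(0,4)X 0/1
(1,0)X 0/3
(1,1)O 2/3
(1,3)O 2/2
(2,0)O 2/3
(2,1)O 4/4
(2,2)O 3/3
(2,3)O 3/4
(2,4)O 1/2
(3,0)O 2/2
(3,1)O 3/3
(3,2)O 2/3
(3,3)X 1/3
(3,4)X 1/2
Sum over 18 students: 1/2 + 3/3 + 2/2 + 2/3 + 0/1 + 0/3 + 2/3 + 2/2 + 2/3 + 4/4 + 3/3 + 3/4 + 1/2 + 2/2 + 3/3 + 2/3 + 1/3 + 1/2 = 49/4; mean = 49/4 ÷ 18 = 49/72 = 0.680555… → 0.681.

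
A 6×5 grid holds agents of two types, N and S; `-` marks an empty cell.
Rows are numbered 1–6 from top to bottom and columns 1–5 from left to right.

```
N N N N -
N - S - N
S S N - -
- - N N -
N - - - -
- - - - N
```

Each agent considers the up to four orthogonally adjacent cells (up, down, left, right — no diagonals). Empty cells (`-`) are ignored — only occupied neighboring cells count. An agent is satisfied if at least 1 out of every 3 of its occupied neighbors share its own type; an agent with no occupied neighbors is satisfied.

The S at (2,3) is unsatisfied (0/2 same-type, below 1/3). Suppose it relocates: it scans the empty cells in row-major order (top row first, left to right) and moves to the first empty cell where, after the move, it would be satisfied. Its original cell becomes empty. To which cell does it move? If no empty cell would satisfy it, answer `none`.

(2,2)

Vacating (2,3). Empty cells in order:
  (1,5): 0/2 same-type → still unsatisfied.
  (2,2): 1/3 same-type → satisfied — stop here.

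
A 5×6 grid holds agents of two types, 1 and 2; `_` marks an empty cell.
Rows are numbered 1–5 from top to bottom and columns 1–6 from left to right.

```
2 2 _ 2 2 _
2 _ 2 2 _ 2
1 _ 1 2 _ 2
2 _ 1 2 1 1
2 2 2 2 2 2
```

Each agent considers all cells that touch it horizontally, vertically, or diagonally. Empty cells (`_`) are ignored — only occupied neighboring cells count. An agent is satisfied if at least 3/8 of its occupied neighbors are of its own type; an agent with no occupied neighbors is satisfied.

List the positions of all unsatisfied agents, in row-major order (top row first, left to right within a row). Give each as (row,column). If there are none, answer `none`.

(3,1), (3,3), (3,6), (4,3), (4,5), (4,6), (5,6)

Row 1: (1,1)2 2/2 satisfied · (1,2)2 3/3 satisfied · (1,4)2 3/3 satisfied · (1,5)2 3/3 satisfied
Row 2: (2,1)2 2/3 satisfied · (2,3)2 4/5 satisfied · (2,4)2 4/5 satisfied · (2,6)2 2/2 satisfied
Row 3: (3,1)1 0/2 not · (3,3)1 1/5 not · (3,4)2 3/6 satisfied · (3,6)2 1/3 not
Row 4: (4,1)2 2/3 satisfied · (4,3)1 1/6 not · (4,4)2 4/7 satisfied · (4,5)1 1/7 not · (4,6)1 1/4 not
Row 5: (5,1)2 2/2 satisfied · (5,2)2 3/4 satisfied · (5,3)2 3/4 satisfied · (5,4)2 3/5 satisfied · (5,5)2 3/5 satisfied · (5,6)2 1/3 not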